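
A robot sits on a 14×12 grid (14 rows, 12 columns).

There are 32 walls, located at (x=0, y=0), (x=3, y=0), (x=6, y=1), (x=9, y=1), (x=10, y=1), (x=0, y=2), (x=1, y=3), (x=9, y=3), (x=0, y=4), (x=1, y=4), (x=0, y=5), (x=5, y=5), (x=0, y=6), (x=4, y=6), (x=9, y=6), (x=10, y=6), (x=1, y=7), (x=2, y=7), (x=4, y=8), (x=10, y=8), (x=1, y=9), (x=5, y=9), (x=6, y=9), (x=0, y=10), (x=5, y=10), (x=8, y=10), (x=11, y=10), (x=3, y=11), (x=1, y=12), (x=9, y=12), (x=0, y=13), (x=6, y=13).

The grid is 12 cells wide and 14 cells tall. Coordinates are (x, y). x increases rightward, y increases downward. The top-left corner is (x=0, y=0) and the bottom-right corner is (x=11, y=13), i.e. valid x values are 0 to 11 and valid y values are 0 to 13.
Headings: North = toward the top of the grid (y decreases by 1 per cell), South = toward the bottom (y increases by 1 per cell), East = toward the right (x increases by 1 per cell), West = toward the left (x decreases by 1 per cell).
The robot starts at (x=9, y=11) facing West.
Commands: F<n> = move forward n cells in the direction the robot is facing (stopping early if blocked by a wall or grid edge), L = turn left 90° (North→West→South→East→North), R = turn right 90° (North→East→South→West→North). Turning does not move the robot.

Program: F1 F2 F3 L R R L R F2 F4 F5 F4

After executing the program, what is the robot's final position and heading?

Start: (x=9, y=11), facing West
  F1: move forward 1, now at (x=8, y=11)
  F2: move forward 2, now at (x=6, y=11)
  F3: move forward 2/3 (blocked), now at (x=4, y=11)
  L: turn left, now facing South
  R: turn right, now facing West
  R: turn right, now facing North
  L: turn left, now facing West
  R: turn right, now facing North
  F2: move forward 2, now at (x=4, y=9)
  F4: move forward 0/4 (blocked), now at (x=4, y=9)
  F5: move forward 0/5 (blocked), now at (x=4, y=9)
  F4: move forward 0/4 (blocked), now at (x=4, y=9)
Final: (x=4, y=9), facing North

Answer: Final position: (x=4, y=9), facing North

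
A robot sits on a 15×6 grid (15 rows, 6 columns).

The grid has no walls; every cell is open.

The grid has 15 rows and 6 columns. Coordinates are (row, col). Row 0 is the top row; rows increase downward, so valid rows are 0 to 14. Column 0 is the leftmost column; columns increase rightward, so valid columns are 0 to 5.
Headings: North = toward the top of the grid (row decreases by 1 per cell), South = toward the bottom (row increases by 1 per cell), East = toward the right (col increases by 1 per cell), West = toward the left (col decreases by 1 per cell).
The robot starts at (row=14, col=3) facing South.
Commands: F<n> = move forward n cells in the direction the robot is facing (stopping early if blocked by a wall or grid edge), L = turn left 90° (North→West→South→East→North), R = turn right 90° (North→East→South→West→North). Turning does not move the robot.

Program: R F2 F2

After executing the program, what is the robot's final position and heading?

Answer: Final position: (row=14, col=0), facing West

Derivation:
Start: (row=14, col=3), facing South
  R: turn right, now facing West
  F2: move forward 2, now at (row=14, col=1)
  F2: move forward 1/2 (blocked), now at (row=14, col=0)
Final: (row=14, col=0), facing West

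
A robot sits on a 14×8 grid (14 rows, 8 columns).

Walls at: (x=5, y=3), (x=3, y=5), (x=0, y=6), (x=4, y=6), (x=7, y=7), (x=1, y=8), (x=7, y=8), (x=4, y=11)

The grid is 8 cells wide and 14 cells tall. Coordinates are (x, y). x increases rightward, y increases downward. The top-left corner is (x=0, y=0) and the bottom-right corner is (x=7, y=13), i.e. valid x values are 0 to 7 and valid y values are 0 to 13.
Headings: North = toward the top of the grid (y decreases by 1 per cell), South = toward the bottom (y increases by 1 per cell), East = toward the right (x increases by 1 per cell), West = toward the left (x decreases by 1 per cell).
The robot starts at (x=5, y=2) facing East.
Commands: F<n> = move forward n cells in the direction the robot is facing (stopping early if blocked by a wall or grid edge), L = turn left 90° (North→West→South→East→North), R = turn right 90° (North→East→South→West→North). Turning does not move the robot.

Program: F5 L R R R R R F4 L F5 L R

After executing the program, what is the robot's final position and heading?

Answer: Final position: (x=7, y=0), facing North

Derivation:
Start: (x=5, y=2), facing East
  F5: move forward 2/5 (blocked), now at (x=7, y=2)
  L: turn left, now facing North
  R: turn right, now facing East
  R: turn right, now facing South
  R: turn right, now facing West
  R: turn right, now facing North
  R: turn right, now facing East
  F4: move forward 0/4 (blocked), now at (x=7, y=2)
  L: turn left, now facing North
  F5: move forward 2/5 (blocked), now at (x=7, y=0)
  L: turn left, now facing West
  R: turn right, now facing North
Final: (x=7, y=0), facing North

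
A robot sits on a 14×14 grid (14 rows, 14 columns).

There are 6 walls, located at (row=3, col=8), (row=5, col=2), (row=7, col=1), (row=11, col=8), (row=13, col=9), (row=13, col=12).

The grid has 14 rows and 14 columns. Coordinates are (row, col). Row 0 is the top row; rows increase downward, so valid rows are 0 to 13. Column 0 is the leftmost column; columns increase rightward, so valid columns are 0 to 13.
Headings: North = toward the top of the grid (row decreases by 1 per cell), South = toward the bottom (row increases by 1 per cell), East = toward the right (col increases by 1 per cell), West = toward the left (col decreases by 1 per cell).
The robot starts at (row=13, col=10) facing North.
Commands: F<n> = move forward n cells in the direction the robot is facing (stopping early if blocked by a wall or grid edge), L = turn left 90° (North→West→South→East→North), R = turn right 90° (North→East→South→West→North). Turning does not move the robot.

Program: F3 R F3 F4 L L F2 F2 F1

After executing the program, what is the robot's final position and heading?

Answer: Final position: (row=10, col=8), facing West

Derivation:
Start: (row=13, col=10), facing North
  F3: move forward 3, now at (row=10, col=10)
  R: turn right, now facing East
  F3: move forward 3, now at (row=10, col=13)
  F4: move forward 0/4 (blocked), now at (row=10, col=13)
  L: turn left, now facing North
  L: turn left, now facing West
  F2: move forward 2, now at (row=10, col=11)
  F2: move forward 2, now at (row=10, col=9)
  F1: move forward 1, now at (row=10, col=8)
Final: (row=10, col=8), facing West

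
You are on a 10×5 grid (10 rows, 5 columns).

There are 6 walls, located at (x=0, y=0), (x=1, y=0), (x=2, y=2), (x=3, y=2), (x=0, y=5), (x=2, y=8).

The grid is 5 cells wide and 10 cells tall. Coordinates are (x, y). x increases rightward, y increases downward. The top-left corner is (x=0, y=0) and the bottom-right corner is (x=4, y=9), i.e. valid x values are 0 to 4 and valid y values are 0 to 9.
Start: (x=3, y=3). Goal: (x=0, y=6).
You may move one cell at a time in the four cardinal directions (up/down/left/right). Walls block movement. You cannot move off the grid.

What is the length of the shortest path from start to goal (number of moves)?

Answer: Shortest path length: 6

Derivation:
BFS from (x=3, y=3) until reaching (x=0, y=6):
  Distance 0: (x=3, y=3)
  Distance 1: (x=2, y=3), (x=4, y=3), (x=3, y=4)
  Distance 2: (x=4, y=2), (x=1, y=3), (x=2, y=4), (x=4, y=4), (x=3, y=5)
  Distance 3: (x=4, y=1), (x=1, y=2), (x=0, y=3), (x=1, y=4), (x=2, y=5), (x=4, y=5), (x=3, y=6)
  Distance 4: (x=4, y=0), (x=1, y=1), (x=3, y=1), (x=0, y=2), (x=0, y=4), (x=1, y=5), (x=2, y=6), (x=4, y=6), (x=3, y=7)
  Distance 5: (x=3, y=0), (x=0, y=1), (x=2, y=1), (x=1, y=6), (x=2, y=7), (x=4, y=7), (x=3, y=8)
  Distance 6: (x=2, y=0), (x=0, y=6), (x=1, y=7), (x=4, y=8), (x=3, y=9)  <- goal reached here
One shortest path (6 moves): (x=3, y=3) -> (x=2, y=3) -> (x=1, y=3) -> (x=1, y=4) -> (x=1, y=5) -> (x=1, y=6) -> (x=0, y=6)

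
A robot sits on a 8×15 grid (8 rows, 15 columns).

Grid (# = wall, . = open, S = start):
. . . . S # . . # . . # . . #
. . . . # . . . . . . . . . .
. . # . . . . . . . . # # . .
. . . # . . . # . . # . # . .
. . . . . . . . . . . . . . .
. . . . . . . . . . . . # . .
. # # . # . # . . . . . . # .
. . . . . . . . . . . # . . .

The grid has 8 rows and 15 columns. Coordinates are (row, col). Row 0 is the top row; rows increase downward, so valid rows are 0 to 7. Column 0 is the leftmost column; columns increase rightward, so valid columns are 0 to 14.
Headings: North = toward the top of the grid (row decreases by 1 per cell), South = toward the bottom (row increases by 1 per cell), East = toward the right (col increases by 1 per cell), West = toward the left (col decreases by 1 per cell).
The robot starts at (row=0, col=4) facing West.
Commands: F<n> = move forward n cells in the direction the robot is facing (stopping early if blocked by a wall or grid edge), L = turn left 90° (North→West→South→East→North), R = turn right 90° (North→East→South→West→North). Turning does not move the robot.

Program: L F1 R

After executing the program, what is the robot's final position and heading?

Start: (row=0, col=4), facing West
  L: turn left, now facing South
  F1: move forward 0/1 (blocked), now at (row=0, col=4)
  R: turn right, now facing West
Final: (row=0, col=4), facing West

Answer: Final position: (row=0, col=4), facing West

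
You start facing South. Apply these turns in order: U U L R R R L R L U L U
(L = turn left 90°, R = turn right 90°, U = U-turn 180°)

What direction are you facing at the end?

Answer: Final heading: South

Derivation:
Start: South
  U (U-turn (180°)) -> North
  U (U-turn (180°)) -> South
  L (left (90° counter-clockwise)) -> East
  R (right (90° clockwise)) -> South
  R (right (90° clockwise)) -> West
  R (right (90° clockwise)) -> North
  L (left (90° counter-clockwise)) -> West
  R (right (90° clockwise)) -> North
  L (left (90° counter-clockwise)) -> West
  U (U-turn (180°)) -> East
  L (left (90° counter-clockwise)) -> North
  U (U-turn (180°)) -> South
Final: South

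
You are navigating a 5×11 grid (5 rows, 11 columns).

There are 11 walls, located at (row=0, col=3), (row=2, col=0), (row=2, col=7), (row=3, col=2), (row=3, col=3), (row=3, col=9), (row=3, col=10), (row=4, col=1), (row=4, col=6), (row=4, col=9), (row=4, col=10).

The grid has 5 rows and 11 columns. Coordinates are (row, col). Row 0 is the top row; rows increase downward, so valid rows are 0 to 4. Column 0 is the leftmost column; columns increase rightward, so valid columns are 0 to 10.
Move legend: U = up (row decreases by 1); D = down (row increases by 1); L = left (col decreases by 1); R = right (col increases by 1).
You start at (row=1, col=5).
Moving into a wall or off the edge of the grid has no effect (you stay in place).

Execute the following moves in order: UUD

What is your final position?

Start: (row=1, col=5)
  U (up): (row=1, col=5) -> (row=0, col=5)
  U (up): blocked, stay at (row=0, col=5)
  D (down): (row=0, col=5) -> (row=1, col=5)
Final: (row=1, col=5)

Answer: Final position: (row=1, col=5)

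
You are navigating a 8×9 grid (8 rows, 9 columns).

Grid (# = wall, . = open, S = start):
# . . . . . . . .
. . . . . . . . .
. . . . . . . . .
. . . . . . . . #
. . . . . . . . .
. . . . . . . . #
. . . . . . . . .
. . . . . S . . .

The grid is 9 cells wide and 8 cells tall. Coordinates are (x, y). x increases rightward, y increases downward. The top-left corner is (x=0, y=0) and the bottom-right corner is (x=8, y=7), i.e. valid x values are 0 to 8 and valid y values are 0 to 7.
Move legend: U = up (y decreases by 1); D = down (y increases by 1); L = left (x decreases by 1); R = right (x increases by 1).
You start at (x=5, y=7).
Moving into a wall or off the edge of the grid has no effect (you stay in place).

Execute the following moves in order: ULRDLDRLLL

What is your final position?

Start: (x=5, y=7)
  U (up): (x=5, y=7) -> (x=5, y=6)
  L (left): (x=5, y=6) -> (x=4, y=6)
  R (right): (x=4, y=6) -> (x=5, y=6)
  D (down): (x=5, y=6) -> (x=5, y=7)
  L (left): (x=5, y=7) -> (x=4, y=7)
  D (down): blocked, stay at (x=4, y=7)
  R (right): (x=4, y=7) -> (x=5, y=7)
  L (left): (x=5, y=7) -> (x=4, y=7)
  L (left): (x=4, y=7) -> (x=3, y=7)
  L (left): (x=3, y=7) -> (x=2, y=7)
Final: (x=2, y=7)

Answer: Final position: (x=2, y=7)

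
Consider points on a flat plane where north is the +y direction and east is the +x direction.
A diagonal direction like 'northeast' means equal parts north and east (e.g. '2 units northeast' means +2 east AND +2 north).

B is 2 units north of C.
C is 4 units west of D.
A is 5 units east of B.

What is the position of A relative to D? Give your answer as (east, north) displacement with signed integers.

Place D at the origin (east=0, north=0).
  C is 4 units west of D: delta (east=-4, north=+0); C at (east=-4, north=0).
  B is 2 units north of C: delta (east=+0, north=+2); B at (east=-4, north=2).
  A is 5 units east of B: delta (east=+5, north=+0); A at (east=1, north=2).
Therefore A relative to D: (east=1, north=2).

Answer: A is at (east=1, north=2) relative to D.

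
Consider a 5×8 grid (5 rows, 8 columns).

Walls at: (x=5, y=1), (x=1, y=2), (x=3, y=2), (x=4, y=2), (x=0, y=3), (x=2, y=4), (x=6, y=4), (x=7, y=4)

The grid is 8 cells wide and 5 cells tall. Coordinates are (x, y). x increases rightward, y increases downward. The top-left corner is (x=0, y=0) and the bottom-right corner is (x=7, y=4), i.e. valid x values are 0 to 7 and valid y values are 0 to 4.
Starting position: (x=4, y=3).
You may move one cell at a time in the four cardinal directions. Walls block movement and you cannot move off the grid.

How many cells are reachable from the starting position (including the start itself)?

Answer: Reachable cells: 32

Derivation:
BFS flood-fill from (x=4, y=3):
  Distance 0: (x=4, y=3)
  Distance 1: (x=3, y=3), (x=5, y=3), (x=4, y=4)
  Distance 2: (x=5, y=2), (x=2, y=3), (x=6, y=3), (x=3, y=4), (x=5, y=4)
  Distance 3: (x=2, y=2), (x=6, y=2), (x=1, y=3), (x=7, y=3)
  Distance 4: (x=2, y=1), (x=6, y=1), (x=7, y=2), (x=1, y=4)
  Distance 5: (x=2, y=0), (x=6, y=0), (x=1, y=1), (x=3, y=1), (x=7, y=1), (x=0, y=4)
  Distance 6: (x=1, y=0), (x=3, y=0), (x=5, y=0), (x=7, y=0), (x=0, y=1), (x=4, y=1)
  Distance 7: (x=0, y=0), (x=4, y=0), (x=0, y=2)
Total reachable: 32 (grid has 32 open cells total)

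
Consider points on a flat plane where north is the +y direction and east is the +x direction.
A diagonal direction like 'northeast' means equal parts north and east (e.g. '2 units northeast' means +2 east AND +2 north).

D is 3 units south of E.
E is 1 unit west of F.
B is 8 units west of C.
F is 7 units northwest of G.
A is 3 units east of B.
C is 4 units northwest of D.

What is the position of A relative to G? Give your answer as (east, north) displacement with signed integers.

Place G at the origin (east=0, north=0).
  F is 7 units northwest of G: delta (east=-7, north=+7); F at (east=-7, north=7).
  E is 1 unit west of F: delta (east=-1, north=+0); E at (east=-8, north=7).
  D is 3 units south of E: delta (east=+0, north=-3); D at (east=-8, north=4).
  C is 4 units northwest of D: delta (east=-4, north=+4); C at (east=-12, north=8).
  B is 8 units west of C: delta (east=-8, north=+0); B at (east=-20, north=8).
  A is 3 units east of B: delta (east=+3, north=+0); A at (east=-17, north=8).
Therefore A relative to G: (east=-17, north=8).

Answer: A is at (east=-17, north=8) relative to G.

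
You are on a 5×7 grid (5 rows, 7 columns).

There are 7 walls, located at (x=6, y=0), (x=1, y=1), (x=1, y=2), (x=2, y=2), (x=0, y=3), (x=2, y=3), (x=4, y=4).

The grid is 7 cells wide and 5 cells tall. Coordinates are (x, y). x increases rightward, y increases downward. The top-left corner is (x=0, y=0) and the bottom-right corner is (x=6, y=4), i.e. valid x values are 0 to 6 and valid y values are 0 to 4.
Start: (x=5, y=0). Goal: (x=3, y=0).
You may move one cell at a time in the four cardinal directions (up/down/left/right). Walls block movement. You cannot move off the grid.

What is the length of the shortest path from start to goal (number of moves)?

BFS from (x=5, y=0) until reaching (x=3, y=0):
  Distance 0: (x=5, y=0)
  Distance 1: (x=4, y=0), (x=5, y=1)
  Distance 2: (x=3, y=0), (x=4, y=1), (x=6, y=1), (x=5, y=2)  <- goal reached here
One shortest path (2 moves): (x=5, y=0) -> (x=4, y=0) -> (x=3, y=0)

Answer: Shortest path length: 2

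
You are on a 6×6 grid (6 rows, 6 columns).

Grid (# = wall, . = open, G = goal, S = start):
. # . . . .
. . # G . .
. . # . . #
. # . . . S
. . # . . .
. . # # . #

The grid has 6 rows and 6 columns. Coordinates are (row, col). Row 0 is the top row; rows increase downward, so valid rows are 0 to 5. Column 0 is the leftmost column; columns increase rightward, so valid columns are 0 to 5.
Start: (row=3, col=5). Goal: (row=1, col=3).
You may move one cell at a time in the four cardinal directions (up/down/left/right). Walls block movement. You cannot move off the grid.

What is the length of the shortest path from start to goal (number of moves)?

BFS from (row=3, col=5) until reaching (row=1, col=3):
  Distance 0: (row=3, col=5)
  Distance 1: (row=3, col=4), (row=4, col=5)
  Distance 2: (row=2, col=4), (row=3, col=3), (row=4, col=4)
  Distance 3: (row=1, col=4), (row=2, col=3), (row=3, col=2), (row=4, col=3), (row=5, col=4)
  Distance 4: (row=0, col=4), (row=1, col=3), (row=1, col=5)  <- goal reached here
One shortest path (4 moves): (row=3, col=5) -> (row=3, col=4) -> (row=3, col=3) -> (row=2, col=3) -> (row=1, col=3)

Answer: Shortest path length: 4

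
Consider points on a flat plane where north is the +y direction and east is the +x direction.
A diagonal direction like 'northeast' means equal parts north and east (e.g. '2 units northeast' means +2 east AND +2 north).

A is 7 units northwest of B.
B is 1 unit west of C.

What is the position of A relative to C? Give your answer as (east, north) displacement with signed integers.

Answer: A is at (east=-8, north=7) relative to C.

Derivation:
Place C at the origin (east=0, north=0).
  B is 1 unit west of C: delta (east=-1, north=+0); B at (east=-1, north=0).
  A is 7 units northwest of B: delta (east=-7, north=+7); A at (east=-8, north=7).
Therefore A relative to C: (east=-8, north=7).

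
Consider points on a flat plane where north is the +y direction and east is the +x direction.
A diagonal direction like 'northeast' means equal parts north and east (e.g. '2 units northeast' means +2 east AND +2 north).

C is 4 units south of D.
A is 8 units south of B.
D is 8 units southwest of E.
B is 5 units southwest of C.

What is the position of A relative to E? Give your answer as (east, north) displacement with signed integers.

Place E at the origin (east=0, north=0).
  D is 8 units southwest of E: delta (east=-8, north=-8); D at (east=-8, north=-8).
  C is 4 units south of D: delta (east=+0, north=-4); C at (east=-8, north=-12).
  B is 5 units southwest of C: delta (east=-5, north=-5); B at (east=-13, north=-17).
  A is 8 units south of B: delta (east=+0, north=-8); A at (east=-13, north=-25).
Therefore A relative to E: (east=-13, north=-25).

Answer: A is at (east=-13, north=-25) relative to E.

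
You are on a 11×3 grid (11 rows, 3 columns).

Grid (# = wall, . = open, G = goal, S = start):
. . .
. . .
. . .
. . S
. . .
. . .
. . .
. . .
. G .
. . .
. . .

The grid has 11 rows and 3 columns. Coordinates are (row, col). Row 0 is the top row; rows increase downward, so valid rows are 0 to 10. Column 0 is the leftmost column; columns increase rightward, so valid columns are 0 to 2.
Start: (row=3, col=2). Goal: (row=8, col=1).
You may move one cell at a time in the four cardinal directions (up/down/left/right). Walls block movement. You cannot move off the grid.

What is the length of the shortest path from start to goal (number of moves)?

Answer: Shortest path length: 6

Derivation:
BFS from (row=3, col=2) until reaching (row=8, col=1):
  Distance 0: (row=3, col=2)
  Distance 1: (row=2, col=2), (row=3, col=1), (row=4, col=2)
  Distance 2: (row=1, col=2), (row=2, col=1), (row=3, col=0), (row=4, col=1), (row=5, col=2)
  Distance 3: (row=0, col=2), (row=1, col=1), (row=2, col=0), (row=4, col=0), (row=5, col=1), (row=6, col=2)
  Distance 4: (row=0, col=1), (row=1, col=0), (row=5, col=0), (row=6, col=1), (row=7, col=2)
  Distance 5: (row=0, col=0), (row=6, col=0), (row=7, col=1), (row=8, col=2)
  Distance 6: (row=7, col=0), (row=8, col=1), (row=9, col=2)  <- goal reached here
One shortest path (6 moves): (row=3, col=2) -> (row=3, col=1) -> (row=4, col=1) -> (row=5, col=1) -> (row=6, col=1) -> (row=7, col=1) -> (row=8, col=1)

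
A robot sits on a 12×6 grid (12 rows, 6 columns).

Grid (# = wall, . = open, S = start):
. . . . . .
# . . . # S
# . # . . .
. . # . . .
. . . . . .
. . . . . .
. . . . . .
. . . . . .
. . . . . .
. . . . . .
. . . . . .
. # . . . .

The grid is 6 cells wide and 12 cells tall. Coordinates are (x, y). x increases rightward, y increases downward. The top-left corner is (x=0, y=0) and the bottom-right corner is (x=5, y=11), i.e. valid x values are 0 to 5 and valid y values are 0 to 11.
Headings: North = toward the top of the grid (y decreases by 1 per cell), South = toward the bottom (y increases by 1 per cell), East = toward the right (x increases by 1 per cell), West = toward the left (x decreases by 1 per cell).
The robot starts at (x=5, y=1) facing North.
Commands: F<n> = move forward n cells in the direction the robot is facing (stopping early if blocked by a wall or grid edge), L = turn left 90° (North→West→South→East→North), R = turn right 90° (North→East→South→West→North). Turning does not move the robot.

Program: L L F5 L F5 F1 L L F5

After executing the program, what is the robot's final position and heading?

Answer: Final position: (x=0, y=6), facing West

Derivation:
Start: (x=5, y=1), facing North
  L: turn left, now facing West
  L: turn left, now facing South
  F5: move forward 5, now at (x=5, y=6)
  L: turn left, now facing East
  F5: move forward 0/5 (blocked), now at (x=5, y=6)
  F1: move forward 0/1 (blocked), now at (x=5, y=6)
  L: turn left, now facing North
  L: turn left, now facing West
  F5: move forward 5, now at (x=0, y=6)
Final: (x=0, y=6), facing West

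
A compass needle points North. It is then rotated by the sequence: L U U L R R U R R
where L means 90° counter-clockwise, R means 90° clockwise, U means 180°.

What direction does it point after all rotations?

Answer: Final heading: North

Derivation:
Start: North
  L (left (90° counter-clockwise)) -> West
  U (U-turn (180°)) -> East
  U (U-turn (180°)) -> West
  L (left (90° counter-clockwise)) -> South
  R (right (90° clockwise)) -> West
  R (right (90° clockwise)) -> North
  U (U-turn (180°)) -> South
  R (right (90° clockwise)) -> West
  R (right (90° clockwise)) -> North
Final: North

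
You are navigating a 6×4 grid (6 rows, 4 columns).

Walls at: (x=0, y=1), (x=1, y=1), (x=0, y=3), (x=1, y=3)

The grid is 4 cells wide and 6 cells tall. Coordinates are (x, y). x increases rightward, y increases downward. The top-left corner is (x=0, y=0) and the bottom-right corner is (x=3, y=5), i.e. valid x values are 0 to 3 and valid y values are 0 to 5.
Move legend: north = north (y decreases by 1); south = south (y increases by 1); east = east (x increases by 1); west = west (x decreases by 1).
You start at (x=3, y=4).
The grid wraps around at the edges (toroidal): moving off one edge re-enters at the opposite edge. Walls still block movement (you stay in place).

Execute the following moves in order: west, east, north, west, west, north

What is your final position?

Answer: Final position: (x=2, y=2)

Derivation:
Start: (x=3, y=4)
  west (west): (x=3, y=4) -> (x=2, y=4)
  east (east): (x=2, y=4) -> (x=3, y=4)
  north (north): (x=3, y=4) -> (x=3, y=3)
  west (west): (x=3, y=3) -> (x=2, y=3)
  west (west): blocked, stay at (x=2, y=3)
  north (north): (x=2, y=3) -> (x=2, y=2)
Final: (x=2, y=2)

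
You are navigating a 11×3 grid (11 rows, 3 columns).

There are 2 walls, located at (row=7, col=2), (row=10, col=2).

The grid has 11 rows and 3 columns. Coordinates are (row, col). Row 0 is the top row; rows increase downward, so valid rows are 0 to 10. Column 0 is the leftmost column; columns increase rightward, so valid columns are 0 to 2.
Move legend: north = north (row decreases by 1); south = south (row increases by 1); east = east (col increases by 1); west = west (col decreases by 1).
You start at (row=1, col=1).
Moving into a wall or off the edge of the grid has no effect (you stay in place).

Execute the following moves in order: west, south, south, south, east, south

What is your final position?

Start: (row=1, col=1)
  west (west): (row=1, col=1) -> (row=1, col=0)
  south (south): (row=1, col=0) -> (row=2, col=0)
  south (south): (row=2, col=0) -> (row=3, col=0)
  south (south): (row=3, col=0) -> (row=4, col=0)
  east (east): (row=4, col=0) -> (row=4, col=1)
  south (south): (row=4, col=1) -> (row=5, col=1)
Final: (row=5, col=1)

Answer: Final position: (row=5, col=1)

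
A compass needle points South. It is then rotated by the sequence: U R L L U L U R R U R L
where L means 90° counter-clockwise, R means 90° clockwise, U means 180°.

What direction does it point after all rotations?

Start: South
  U (U-turn (180°)) -> North
  R (right (90° clockwise)) -> East
  L (left (90° counter-clockwise)) -> North
  L (left (90° counter-clockwise)) -> West
  U (U-turn (180°)) -> East
  L (left (90° counter-clockwise)) -> North
  U (U-turn (180°)) -> South
  R (right (90° clockwise)) -> West
  R (right (90° clockwise)) -> North
  U (U-turn (180°)) -> South
  R (right (90° clockwise)) -> West
  L (left (90° counter-clockwise)) -> South
Final: South

Answer: Final heading: South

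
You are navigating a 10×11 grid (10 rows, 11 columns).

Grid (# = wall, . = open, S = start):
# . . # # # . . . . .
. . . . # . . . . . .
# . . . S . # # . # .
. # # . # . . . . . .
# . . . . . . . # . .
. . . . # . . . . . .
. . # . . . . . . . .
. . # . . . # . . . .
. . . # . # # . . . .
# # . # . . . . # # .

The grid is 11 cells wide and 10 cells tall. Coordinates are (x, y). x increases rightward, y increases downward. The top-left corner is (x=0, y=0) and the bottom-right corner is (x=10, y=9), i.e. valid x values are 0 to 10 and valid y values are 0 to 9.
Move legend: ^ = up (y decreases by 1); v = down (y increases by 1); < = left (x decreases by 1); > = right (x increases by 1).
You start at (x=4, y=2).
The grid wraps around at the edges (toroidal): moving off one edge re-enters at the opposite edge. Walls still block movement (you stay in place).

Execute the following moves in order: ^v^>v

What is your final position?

Start: (x=4, y=2)
  ^ (up): blocked, stay at (x=4, y=2)
  v (down): blocked, stay at (x=4, y=2)
  ^ (up): blocked, stay at (x=4, y=2)
  > (right): (x=4, y=2) -> (x=5, y=2)
  v (down): (x=5, y=2) -> (x=5, y=3)
Final: (x=5, y=3)

Answer: Final position: (x=5, y=3)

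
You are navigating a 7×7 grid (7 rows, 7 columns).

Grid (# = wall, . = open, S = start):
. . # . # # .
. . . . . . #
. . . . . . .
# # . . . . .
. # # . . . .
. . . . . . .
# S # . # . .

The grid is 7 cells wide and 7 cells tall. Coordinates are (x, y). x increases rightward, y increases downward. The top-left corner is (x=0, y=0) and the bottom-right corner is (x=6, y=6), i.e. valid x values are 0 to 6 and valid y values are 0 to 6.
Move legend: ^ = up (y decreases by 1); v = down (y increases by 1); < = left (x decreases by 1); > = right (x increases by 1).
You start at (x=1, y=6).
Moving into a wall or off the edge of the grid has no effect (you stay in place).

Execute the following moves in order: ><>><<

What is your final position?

Answer: Final position: (x=1, y=6)

Derivation:
Start: (x=1, y=6)
  > (right): blocked, stay at (x=1, y=6)
  < (left): blocked, stay at (x=1, y=6)
  > (right): blocked, stay at (x=1, y=6)
  > (right): blocked, stay at (x=1, y=6)
  < (left): blocked, stay at (x=1, y=6)
  < (left): blocked, stay at (x=1, y=6)
Final: (x=1, y=6)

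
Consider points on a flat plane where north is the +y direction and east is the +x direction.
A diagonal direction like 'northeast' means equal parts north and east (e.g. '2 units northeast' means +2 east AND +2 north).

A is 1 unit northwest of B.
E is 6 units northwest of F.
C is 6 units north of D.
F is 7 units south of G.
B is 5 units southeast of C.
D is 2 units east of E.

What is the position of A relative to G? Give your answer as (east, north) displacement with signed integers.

Place G at the origin (east=0, north=0).
  F is 7 units south of G: delta (east=+0, north=-7); F at (east=0, north=-7).
  E is 6 units northwest of F: delta (east=-6, north=+6); E at (east=-6, north=-1).
  D is 2 units east of E: delta (east=+2, north=+0); D at (east=-4, north=-1).
  C is 6 units north of D: delta (east=+0, north=+6); C at (east=-4, north=5).
  B is 5 units southeast of C: delta (east=+5, north=-5); B at (east=1, north=0).
  A is 1 unit northwest of B: delta (east=-1, north=+1); A at (east=0, north=1).
Therefore A relative to G: (east=0, north=1).

Answer: A is at (east=0, north=1) relative to G.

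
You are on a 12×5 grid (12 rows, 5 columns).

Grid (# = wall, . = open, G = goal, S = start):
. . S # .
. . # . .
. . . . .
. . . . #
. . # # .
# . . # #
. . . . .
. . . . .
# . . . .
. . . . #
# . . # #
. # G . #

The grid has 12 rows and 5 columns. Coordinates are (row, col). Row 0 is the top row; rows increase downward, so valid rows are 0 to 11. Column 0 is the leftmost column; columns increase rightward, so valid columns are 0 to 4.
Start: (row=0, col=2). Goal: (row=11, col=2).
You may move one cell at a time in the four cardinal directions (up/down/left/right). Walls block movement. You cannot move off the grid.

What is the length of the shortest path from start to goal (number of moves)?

Answer: Shortest path length: 13

Derivation:
BFS from (row=0, col=2) until reaching (row=11, col=2):
  Distance 0: (row=0, col=2)
  Distance 1: (row=0, col=1)
  Distance 2: (row=0, col=0), (row=1, col=1)
  Distance 3: (row=1, col=0), (row=2, col=1)
  Distance 4: (row=2, col=0), (row=2, col=2), (row=3, col=1)
  Distance 5: (row=2, col=3), (row=3, col=0), (row=3, col=2), (row=4, col=1)
  Distance 6: (row=1, col=3), (row=2, col=4), (row=3, col=3), (row=4, col=0), (row=5, col=1)
  Distance 7: (row=1, col=4), (row=5, col=2), (row=6, col=1)
  Distance 8: (row=0, col=4), (row=6, col=0), (row=6, col=2), (row=7, col=1)
  Distance 9: (row=6, col=3), (row=7, col=0), (row=7, col=2), (row=8, col=1)
  Distance 10: (row=6, col=4), (row=7, col=3), (row=8, col=2), (row=9, col=1)
  Distance 11: (row=7, col=4), (row=8, col=3), (row=9, col=0), (row=9, col=2), (row=10, col=1)
  Distance 12: (row=8, col=4), (row=9, col=3), (row=10, col=2)
  Distance 13: (row=11, col=2)  <- goal reached here
One shortest path (13 moves): (row=0, col=2) -> (row=0, col=1) -> (row=1, col=1) -> (row=2, col=1) -> (row=3, col=1) -> (row=4, col=1) -> (row=5, col=1) -> (row=5, col=2) -> (row=6, col=2) -> (row=7, col=2) -> (row=8, col=2) -> (row=9, col=2) -> (row=10, col=2) -> (row=11, col=2)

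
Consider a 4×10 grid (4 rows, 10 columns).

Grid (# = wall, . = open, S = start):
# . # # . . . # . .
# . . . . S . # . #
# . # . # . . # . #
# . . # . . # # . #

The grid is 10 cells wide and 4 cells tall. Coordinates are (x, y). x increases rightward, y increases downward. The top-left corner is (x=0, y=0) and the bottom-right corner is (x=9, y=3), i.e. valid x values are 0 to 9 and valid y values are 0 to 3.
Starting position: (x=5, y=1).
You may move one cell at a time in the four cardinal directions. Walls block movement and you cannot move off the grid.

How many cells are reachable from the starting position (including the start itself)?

Answer: Reachable cells: 18

Derivation:
BFS flood-fill from (x=5, y=1):
  Distance 0: (x=5, y=1)
  Distance 1: (x=5, y=0), (x=4, y=1), (x=6, y=1), (x=5, y=2)
  Distance 2: (x=4, y=0), (x=6, y=0), (x=3, y=1), (x=6, y=2), (x=5, y=3)
  Distance 3: (x=2, y=1), (x=3, y=2), (x=4, y=3)
  Distance 4: (x=1, y=1)
  Distance 5: (x=1, y=0), (x=1, y=2)
  Distance 6: (x=1, y=3)
  Distance 7: (x=2, y=3)
Total reachable: 18 (grid has 23 open cells total)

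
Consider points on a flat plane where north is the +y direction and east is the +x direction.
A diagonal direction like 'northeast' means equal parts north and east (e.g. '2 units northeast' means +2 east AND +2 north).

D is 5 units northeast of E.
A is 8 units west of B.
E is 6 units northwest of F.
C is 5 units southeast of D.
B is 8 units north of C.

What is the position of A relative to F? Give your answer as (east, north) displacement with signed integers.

Answer: A is at (east=-4, north=14) relative to F.

Derivation:
Place F at the origin (east=0, north=0).
  E is 6 units northwest of F: delta (east=-6, north=+6); E at (east=-6, north=6).
  D is 5 units northeast of E: delta (east=+5, north=+5); D at (east=-1, north=11).
  C is 5 units southeast of D: delta (east=+5, north=-5); C at (east=4, north=6).
  B is 8 units north of C: delta (east=+0, north=+8); B at (east=4, north=14).
  A is 8 units west of B: delta (east=-8, north=+0); A at (east=-4, north=14).
Therefore A relative to F: (east=-4, north=14).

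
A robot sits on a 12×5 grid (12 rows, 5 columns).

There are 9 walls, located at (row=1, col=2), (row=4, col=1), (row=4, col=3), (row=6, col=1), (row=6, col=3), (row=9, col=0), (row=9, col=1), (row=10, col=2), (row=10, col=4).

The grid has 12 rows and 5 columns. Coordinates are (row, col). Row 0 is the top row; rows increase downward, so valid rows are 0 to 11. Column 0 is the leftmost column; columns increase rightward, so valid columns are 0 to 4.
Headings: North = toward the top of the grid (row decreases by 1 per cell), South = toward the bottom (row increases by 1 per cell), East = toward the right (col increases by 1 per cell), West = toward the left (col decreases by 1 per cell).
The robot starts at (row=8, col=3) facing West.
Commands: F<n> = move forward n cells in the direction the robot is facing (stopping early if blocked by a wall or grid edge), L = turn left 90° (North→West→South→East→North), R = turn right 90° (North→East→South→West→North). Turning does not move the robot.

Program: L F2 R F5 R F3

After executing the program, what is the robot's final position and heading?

Start: (row=8, col=3), facing West
  L: turn left, now facing South
  F2: move forward 2, now at (row=10, col=3)
  R: turn right, now facing West
  F5: move forward 0/5 (blocked), now at (row=10, col=3)
  R: turn right, now facing North
  F3: move forward 3, now at (row=7, col=3)
Final: (row=7, col=3), facing North

Answer: Final position: (row=7, col=3), facing North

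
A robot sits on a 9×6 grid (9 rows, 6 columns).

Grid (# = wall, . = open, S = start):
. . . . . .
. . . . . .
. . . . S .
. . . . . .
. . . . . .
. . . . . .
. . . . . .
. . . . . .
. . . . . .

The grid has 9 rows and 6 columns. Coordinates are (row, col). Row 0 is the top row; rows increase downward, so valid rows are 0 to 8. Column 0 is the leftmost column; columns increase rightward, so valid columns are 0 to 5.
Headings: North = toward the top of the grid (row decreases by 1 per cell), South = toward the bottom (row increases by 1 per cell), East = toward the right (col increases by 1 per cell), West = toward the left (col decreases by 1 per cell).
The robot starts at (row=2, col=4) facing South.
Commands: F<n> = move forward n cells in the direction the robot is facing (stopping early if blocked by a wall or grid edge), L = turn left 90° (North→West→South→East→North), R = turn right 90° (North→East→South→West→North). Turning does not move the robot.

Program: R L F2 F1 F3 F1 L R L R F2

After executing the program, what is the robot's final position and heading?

Start: (row=2, col=4), facing South
  R: turn right, now facing West
  L: turn left, now facing South
  F2: move forward 2, now at (row=4, col=4)
  F1: move forward 1, now at (row=5, col=4)
  F3: move forward 3, now at (row=8, col=4)
  F1: move forward 0/1 (blocked), now at (row=8, col=4)
  L: turn left, now facing East
  R: turn right, now facing South
  L: turn left, now facing East
  R: turn right, now facing South
  F2: move forward 0/2 (blocked), now at (row=8, col=4)
Final: (row=8, col=4), facing South

Answer: Final position: (row=8, col=4), facing South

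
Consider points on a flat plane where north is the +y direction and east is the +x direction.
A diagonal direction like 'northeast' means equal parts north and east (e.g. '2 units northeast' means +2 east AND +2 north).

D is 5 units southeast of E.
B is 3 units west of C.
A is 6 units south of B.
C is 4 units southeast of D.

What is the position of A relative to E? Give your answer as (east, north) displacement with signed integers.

Answer: A is at (east=6, north=-15) relative to E.

Derivation:
Place E at the origin (east=0, north=0).
  D is 5 units southeast of E: delta (east=+5, north=-5); D at (east=5, north=-5).
  C is 4 units southeast of D: delta (east=+4, north=-4); C at (east=9, north=-9).
  B is 3 units west of C: delta (east=-3, north=+0); B at (east=6, north=-9).
  A is 6 units south of B: delta (east=+0, north=-6); A at (east=6, north=-15).
Therefore A relative to E: (east=6, north=-15).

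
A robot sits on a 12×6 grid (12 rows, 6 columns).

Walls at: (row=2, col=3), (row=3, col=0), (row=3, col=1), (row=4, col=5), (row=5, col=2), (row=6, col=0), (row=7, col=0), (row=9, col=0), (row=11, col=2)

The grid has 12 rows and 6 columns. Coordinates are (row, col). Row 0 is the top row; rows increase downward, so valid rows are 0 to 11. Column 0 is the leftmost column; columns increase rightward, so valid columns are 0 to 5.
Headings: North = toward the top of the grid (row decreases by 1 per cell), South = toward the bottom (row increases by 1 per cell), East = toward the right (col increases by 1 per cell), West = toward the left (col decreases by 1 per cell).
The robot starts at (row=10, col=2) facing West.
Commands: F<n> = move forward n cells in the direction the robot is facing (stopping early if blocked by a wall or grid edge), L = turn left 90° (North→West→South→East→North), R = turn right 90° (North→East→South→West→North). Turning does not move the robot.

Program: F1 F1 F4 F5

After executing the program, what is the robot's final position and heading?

Answer: Final position: (row=10, col=0), facing West

Derivation:
Start: (row=10, col=2), facing West
  F1: move forward 1, now at (row=10, col=1)
  F1: move forward 1, now at (row=10, col=0)
  F4: move forward 0/4 (blocked), now at (row=10, col=0)
  F5: move forward 0/5 (blocked), now at (row=10, col=0)
Final: (row=10, col=0), facing West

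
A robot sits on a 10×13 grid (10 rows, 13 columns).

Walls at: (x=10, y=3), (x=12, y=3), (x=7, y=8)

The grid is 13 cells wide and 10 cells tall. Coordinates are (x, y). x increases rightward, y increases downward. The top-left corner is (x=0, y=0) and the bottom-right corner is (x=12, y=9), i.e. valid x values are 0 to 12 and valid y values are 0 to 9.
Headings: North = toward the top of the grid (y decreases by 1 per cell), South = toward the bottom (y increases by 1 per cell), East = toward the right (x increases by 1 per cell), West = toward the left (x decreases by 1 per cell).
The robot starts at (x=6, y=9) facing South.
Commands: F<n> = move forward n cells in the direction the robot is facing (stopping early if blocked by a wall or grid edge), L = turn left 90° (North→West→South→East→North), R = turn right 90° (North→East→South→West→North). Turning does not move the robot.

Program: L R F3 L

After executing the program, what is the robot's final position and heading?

Answer: Final position: (x=6, y=9), facing East

Derivation:
Start: (x=6, y=9), facing South
  L: turn left, now facing East
  R: turn right, now facing South
  F3: move forward 0/3 (blocked), now at (x=6, y=9)
  L: turn left, now facing East
Final: (x=6, y=9), facing East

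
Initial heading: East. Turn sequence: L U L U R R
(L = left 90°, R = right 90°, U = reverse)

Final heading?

Start: East
  L (left (90° counter-clockwise)) -> North
  U (U-turn (180°)) -> South
  L (left (90° counter-clockwise)) -> East
  U (U-turn (180°)) -> West
  R (right (90° clockwise)) -> North
  R (right (90° clockwise)) -> East
Final: East

Answer: Final heading: East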